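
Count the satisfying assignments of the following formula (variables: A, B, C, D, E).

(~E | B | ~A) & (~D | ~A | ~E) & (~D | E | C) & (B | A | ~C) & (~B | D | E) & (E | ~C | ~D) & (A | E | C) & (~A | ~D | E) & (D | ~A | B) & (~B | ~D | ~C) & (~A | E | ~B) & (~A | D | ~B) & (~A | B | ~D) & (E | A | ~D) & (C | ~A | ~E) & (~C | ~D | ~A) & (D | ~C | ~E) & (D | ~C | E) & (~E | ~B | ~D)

3

There are 2^5 = 32 truth assignments over (A, B, C, D, E).
Split on C. With C = 1, the clauses containing C are satisfied and ~C drops from the rest; 0 of the 2^4 = 16 assignments to the other variables satisfy what remains.
With C = 0, by the same count on the reduced clause set, 3 assignments work.
(One model: A=F, B=F, C=F, D=F, E=T.)
Total: 0 + 3 = 3.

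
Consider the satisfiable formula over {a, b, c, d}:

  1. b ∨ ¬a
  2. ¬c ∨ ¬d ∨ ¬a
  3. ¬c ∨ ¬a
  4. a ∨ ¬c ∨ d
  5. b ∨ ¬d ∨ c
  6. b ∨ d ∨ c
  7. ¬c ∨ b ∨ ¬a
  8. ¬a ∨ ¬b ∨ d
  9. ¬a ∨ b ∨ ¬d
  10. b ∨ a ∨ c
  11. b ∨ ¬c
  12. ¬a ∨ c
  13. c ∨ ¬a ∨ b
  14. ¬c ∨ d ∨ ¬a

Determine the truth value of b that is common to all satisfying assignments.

True

Suppose b = False.
Unit clause (¬a) forces a = False.
Unit clause (c) forces c = True.
Now (¬c) is unsatisfied and unit — conflict.
So every satisfying assignment has b = True.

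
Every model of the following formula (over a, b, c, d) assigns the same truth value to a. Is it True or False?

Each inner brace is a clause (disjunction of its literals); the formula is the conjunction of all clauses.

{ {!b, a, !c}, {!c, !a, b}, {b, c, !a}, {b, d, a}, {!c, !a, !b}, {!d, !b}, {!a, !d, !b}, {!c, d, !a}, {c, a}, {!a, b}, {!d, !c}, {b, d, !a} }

True

Suppose a = false.
(c) alone gives c = true.
(!b) alone gives b = false.
(d) alone gives d = true.
That conflicts with the unit clause (!d).
So every satisfying assignment has a = True.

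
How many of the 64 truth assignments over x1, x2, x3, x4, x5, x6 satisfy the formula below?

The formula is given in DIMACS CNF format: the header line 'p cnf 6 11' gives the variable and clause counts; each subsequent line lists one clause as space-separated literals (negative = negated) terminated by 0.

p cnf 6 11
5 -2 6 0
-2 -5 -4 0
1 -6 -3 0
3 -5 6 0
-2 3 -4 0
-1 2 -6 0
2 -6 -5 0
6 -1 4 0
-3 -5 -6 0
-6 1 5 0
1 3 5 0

13

There are 2^6 = 64 truth assignments over (x1, x2, x3, x4, x5, x6).
Split on x5. With x5 = True, the clauses containing x5 are satisfied and ¬x5 drops from the rest; 6 of the 2^5 = 32 assignments to the other variables satisfy what remains.
With x5 = False, by the same count on the reduced clause set, 7 assignments work.
Total: 6 + 7 = 13.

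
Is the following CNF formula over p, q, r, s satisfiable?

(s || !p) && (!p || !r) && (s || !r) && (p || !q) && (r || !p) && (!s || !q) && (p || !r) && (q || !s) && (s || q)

Try s = true.
From the singleton clause (!q), q = false.
That conflicts with the unit clause (q).
So s must be the other value — set s = false.
From the singleton clause (!p), p = false.
From the singleton clause (!r), r = false.
From the singleton clause (!q), q = false.
That conflicts with the unit clause (q).
Neither s = true nor s = false works.
No assignment satisfies every clause.

No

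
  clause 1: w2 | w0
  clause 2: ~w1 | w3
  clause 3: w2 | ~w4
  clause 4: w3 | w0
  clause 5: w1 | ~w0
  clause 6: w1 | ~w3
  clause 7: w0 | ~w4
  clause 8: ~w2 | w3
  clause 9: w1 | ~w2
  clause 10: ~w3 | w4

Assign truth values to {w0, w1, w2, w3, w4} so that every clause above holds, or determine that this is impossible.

w0: 1; w1: 1; w2: 1; w3: 1; w4: 1

Branch on w2: set w2 = 1.
(w3) alone gives w3 = 1.
(w1) alone gives w1 = 1.
(w4) alone gives w4 = 1.
(w0) alone gives w0 = 1.
All clauses are satisfied.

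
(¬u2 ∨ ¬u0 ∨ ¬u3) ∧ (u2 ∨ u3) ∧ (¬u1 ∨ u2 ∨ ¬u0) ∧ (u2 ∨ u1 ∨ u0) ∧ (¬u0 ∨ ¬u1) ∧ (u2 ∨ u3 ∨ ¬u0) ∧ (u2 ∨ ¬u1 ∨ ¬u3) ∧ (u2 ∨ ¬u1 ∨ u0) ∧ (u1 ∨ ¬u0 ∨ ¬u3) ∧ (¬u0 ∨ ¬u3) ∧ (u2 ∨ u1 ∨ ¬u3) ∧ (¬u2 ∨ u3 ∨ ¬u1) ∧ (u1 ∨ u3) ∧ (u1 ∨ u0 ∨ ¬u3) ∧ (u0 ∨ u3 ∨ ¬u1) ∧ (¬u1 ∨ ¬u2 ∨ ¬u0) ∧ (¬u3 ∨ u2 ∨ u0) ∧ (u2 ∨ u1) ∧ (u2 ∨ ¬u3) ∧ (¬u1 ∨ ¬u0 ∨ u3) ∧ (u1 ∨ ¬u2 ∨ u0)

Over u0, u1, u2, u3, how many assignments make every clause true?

There are 2^4 = 16 truth assignments over (u0, u1, u2, u3).
Check each against the 21 clauses (columns in the order u0, u1, u2, u3):
  F F F F  ✗ fails (u2 ∨ u3)
  F F F T  ✗ fails (u2 ∨ u1 ∨ u0)
  F F T F  ✗ fails (u1 ∨ u3)
  F F T T  ✗ fails (u1 ∨ u0 ∨ ¬u3)
  F T F F  ✗ fails (u2 ∨ u3)
  F T F T  ✗ fails (u2 ∨ ¬u1 ∨ ¬u3)
  F T T F  ✗ fails (¬u2 ∨ u3 ∨ ¬u1)
  F T T T  ✓ satisfies all
  T F F F  ✗ fails (u2 ∨ u3)
  T F F T  ✗ fails (u1 ∨ ¬u0 ∨ ¬u3)
  T F T F  ✗ fails (u1 ∨ u3)
  T F T T  ✗ fails (¬u2 ∨ ¬u0 ∨ ¬u3)
  T T F F  ✗ fails (u2 ∨ u3)
  T T F T  ✗ fails (¬u1 ∨ u2 ∨ ¬u0)
  T T T F  ✗ fails (¬u0 ∨ ¬u1)
  T T T T  ✗ fails (¬u2 ∨ ¬u0 ∨ ¬u3)
1 of the 16 rows is a model.

1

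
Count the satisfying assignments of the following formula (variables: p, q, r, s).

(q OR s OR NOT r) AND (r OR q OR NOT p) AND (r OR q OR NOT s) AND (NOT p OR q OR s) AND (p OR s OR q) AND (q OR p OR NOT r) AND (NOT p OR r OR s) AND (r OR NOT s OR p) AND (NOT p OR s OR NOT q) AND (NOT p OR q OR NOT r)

There are 2^4 = 16 truth assignments over (p, q, r, s).
Check each against the 10 clauses (columns in the order p, q, r, s):
  F F F F  ✗ fails (p OR s OR q)
  F F F T  ✗ fails (r OR q OR NOT s)
  F F T F  ✗ fails (q OR s OR NOT r)
  F F T T  ✗ fails (q OR p OR NOT r)
  F T F F  ✓ satisfies all
  F T F T  ✗ fails (r OR NOT s OR p)
  F T T F  ✓ satisfies all
  F T T T  ✓ satisfies all
  T F F F  ✗ fails (r OR q OR NOT p)
  T F F T  ✗ fails (r OR q OR NOT p)
  T F T F  ✗ fails (q OR s OR NOT r)
  T F T T  ✗ fails (NOT p OR q OR NOT r)
  T T F F  ✗ fails (NOT p OR r OR s)
  T T F T  ✓ satisfies all
  T T T F  ✗ fails (NOT p OR s OR NOT q)
  T T T T  ✓ satisfies all
5 of the 16 rows are models.

5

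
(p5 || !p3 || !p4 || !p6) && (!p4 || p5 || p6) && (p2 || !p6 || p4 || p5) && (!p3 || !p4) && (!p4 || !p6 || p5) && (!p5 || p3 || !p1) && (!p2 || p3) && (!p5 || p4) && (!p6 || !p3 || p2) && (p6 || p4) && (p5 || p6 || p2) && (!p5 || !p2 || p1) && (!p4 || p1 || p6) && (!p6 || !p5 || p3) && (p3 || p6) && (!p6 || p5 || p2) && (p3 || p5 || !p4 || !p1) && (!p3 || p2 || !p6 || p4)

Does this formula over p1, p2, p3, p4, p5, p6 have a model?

Suppose p3 = true.
The clause (!p4) is unit, so p4 = false.
The clause (!p5) is unit, so p5 = false.
The clause (p6) is unit, so p6 = true.
The clause (p2) is unit, so p2 = true.
Every clause is now satisfied; p1 is unconstrained.
A satisfying assignment: p1=false,  p2=true,  p3=true,  p4=false,  p5=false,  p6=true.

Yes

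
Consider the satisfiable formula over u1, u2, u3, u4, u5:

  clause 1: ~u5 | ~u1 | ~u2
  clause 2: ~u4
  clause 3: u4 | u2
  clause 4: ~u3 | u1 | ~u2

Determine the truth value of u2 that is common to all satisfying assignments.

True

Suppose u2 = 0.
(~u4) alone gives u4 = 0.
That conflicts with the unit clause (u4).
So every satisfying assignment has u2 = True.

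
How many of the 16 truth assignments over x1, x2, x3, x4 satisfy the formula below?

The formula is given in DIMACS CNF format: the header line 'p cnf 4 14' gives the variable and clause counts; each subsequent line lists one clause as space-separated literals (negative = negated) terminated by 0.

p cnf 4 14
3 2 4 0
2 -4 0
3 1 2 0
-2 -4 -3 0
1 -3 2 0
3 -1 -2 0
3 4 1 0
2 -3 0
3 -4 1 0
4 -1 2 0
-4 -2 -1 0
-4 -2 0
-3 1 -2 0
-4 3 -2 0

There are 2^4 = 16 truth assignments over (x1, x2, x3, x4).
Check each against the 14 clauses (columns in the order x1, x2, x3, x4):
  F F F F  ✗ fails (x3 ∨ x2 ∨ x4)
  F F F T  ✗ fails (x2 ∨ ¬x4)
  F F T F  ✗ fails (x1 ∨ ¬x3 ∨ x2)
  F F T T  ✗ fails (x2 ∨ ¬x4)
  F T F F  ✗ fails (x3 ∨ x4 ∨ x1)
  F T F T  ✗ fails (x3 ∨ ¬x4 ∨ x1)
  F T T F  ✗ fails (¬x3 ∨ x1 ∨ ¬x2)
  F T T T  ✗ fails (¬x2 ∨ ¬x4 ∨ ¬x3)
  T F F F  ✗ fails (x3 ∨ x2 ∨ x4)
  T F F T  ✗ fails (x2 ∨ ¬x4)
  T F T F  ✗ fails (x2 ∨ ¬x3)
  T F T T  ✗ fails (x2 ∨ ¬x4)
  T T F F  ✗ fails (x3 ∨ ¬x1 ∨ ¬x2)
  T T F T  ✗ fails (x3 ∨ ¬x1 ∨ ¬x2)
  T T T F  ✓ satisfies all
  T T T T  ✗ fails (¬x2 ∨ ¬x4 ∨ ¬x3)
1 of the 16 rows is a model.

1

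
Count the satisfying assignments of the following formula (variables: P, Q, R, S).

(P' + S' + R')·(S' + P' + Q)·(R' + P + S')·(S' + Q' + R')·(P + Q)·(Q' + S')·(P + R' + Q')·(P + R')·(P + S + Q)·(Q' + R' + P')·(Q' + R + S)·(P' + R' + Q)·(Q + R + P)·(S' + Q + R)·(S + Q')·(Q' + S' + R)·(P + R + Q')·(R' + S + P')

There are 2^4 = 16 truth assignments over (P, Q, R, S).
Check each against the 18 clauses (columns in the order P, Q, R, S):
  F F F F  ✗ fails (P + Q)
  F F F T  ✗ fails (P + Q)
  F F T F  ✗ fails (P + Q)
  F F T T  ✗ fails (R' + P + S')
  F T F F  ✗ fails (Q' + R + S)
  F T F T  ✗ fails (Q' + S')
  F T T F  ✗ fails (P + R' + Q')
  F T T T  ✗ fails (R' + P + S')
  T F F F  ✓ satisfies all
  T F F T  ✗ fails (S' + P' + Q)
  T F T F  ✗ fails (P' + R' + Q)
  T F T T  ✗ fails (P' + S' + R')
  T T F F  ✗ fails (Q' + R + S)
  T T F T  ✗ fails (Q' + S')
  T T T F  ✗ fails (Q' + R' + P')
  T T T T  ✗ fails (P' + S' + R')
1 of the 16 rows is a model.

1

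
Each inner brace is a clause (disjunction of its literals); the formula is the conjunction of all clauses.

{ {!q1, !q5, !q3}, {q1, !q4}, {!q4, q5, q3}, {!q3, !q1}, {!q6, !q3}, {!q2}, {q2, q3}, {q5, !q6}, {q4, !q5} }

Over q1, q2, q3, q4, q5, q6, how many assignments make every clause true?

There are 2^6 = 64 truth assignments over (q1, q2, q3, q4, q5, q6).
Split on q6. With q6 = true, the clauses containing q6 are satisfied and !q6 drops from the rest; 0 of the 2^5 = 32 assignments to the other variables satisfy what remains.
With q6 = false, by the same count on the reduced clause set, 1 assignment works.
Total: 0 + 1 = 1.

1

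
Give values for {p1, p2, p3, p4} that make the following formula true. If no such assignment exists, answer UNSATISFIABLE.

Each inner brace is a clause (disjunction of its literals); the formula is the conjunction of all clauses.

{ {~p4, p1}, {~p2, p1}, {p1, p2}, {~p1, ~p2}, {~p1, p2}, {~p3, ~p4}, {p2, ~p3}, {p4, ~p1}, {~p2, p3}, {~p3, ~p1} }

Case p4 = 0:
(~p1) alone gives p1 = 0.
(~p2) alone gives p2 = 0.
Now (p2) is unsatisfied and unit — conflict.
So p4 must be the other value — set p4 = 1.
(p1) alone gives p1 = 1.
(~p2) alone gives p2 = 0.
Now (p2) is unsatisfied and unit — conflict.
Either choice for p4 ends in contradiction.

UNSATISFIABLE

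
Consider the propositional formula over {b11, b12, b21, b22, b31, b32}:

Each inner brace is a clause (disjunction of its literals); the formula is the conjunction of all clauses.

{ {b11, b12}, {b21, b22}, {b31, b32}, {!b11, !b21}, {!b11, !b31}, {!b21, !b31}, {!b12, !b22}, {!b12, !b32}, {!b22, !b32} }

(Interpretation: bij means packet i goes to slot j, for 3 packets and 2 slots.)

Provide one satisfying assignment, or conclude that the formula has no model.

UNSATISFIABLE

Suppose b11 = true.
(!b21) alone gives b21 = false.
(b22) alone gives b22 = true.
(!b31) alone gives b31 = false.
(b32) alone gives b32 = true.
That conflicts with the unit clause (!b32).
That branch fails; take b11 = false instead.
(b12) alone gives b12 = true.
(!b22) alone gives b22 = false.
(b21) alone gives b21 = true.
(!b31) alone gives b31 = false.
(b32) alone gives b32 = true.
That conflicts with the unit clause (!b32).
Either choice for b11 ends in contradiction.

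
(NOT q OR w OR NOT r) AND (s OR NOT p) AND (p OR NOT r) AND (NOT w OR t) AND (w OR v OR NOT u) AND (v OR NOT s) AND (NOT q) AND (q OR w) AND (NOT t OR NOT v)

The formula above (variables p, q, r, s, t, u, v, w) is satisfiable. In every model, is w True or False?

True

Suppose w = false.
(NOT q) alone gives q = false.
But (q) is also a unit clause — contradiction.
So every satisfying assignment has w = True.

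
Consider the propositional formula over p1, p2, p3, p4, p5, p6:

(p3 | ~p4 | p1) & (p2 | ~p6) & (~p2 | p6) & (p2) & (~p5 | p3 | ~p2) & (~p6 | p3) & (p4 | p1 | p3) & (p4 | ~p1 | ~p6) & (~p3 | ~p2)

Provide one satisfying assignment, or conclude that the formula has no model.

UNSATISFIABLE

From the singleton clause (p2), p2 = 1.
From the singleton clause (p6), p6 = 1.
From the singleton clause (p3), p3 = 1.
That conflicts with the unit clause (~p3).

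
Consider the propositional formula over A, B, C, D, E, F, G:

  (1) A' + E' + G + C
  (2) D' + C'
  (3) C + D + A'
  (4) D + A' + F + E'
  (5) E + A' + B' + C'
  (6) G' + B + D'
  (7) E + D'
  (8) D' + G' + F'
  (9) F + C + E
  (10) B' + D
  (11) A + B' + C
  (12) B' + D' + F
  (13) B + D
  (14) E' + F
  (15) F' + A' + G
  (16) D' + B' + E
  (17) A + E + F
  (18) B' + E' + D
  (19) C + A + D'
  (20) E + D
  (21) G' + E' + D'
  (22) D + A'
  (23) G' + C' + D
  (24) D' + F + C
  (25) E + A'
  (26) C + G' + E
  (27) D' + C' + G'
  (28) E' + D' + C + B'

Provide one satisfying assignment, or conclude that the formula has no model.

Branch on D: set D = 0.
The clause (B') is unit, so B = 0.
Now (B) is unsatisfied and unit — conflict.
Undo D and try D = 1.
The clause (C') is unit, so C = 0.
The clause (E) is unit, so E = 1.
The clause (F) is unit, so F = 1.
The clause (G') is unit, so G = 0.
The clause (A') is unit, so A = 0.
Now (A) is unsatisfied and unit — conflict.
Neither D = 1 nor D = 0 works.

UNSATISFIABLE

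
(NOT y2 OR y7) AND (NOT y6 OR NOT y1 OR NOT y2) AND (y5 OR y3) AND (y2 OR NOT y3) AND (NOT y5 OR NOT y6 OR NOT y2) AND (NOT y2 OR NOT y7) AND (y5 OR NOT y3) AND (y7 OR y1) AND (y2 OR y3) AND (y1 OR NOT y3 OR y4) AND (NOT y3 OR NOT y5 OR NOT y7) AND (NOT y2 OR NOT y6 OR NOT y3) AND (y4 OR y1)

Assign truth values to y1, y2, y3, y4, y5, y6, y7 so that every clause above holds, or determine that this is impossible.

Case y2 = false:
The clause (NOT y3) is unit, so y3 = false.
Now (y3) is unsatisfied and unit — conflict.
Backtrack on y2: now try y2 = true.
The clause (y7) is unit, so y7 = true.
Now (NOT y7) is unsatisfied and unit — conflict.
Both values of y2 lead to a conflict.

UNSATISFIABLE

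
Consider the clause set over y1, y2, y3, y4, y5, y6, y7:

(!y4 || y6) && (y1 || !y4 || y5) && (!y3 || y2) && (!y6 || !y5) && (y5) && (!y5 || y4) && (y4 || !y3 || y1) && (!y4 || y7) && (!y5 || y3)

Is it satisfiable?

Unsatisfiable

From the singleton clause (y5), y5 = true.
From the singleton clause (!y6), y6 = false.
From the singleton clause (!y4), y4 = false.
That conflicts with the unit clause (y4).
No assignment satisfies every clause.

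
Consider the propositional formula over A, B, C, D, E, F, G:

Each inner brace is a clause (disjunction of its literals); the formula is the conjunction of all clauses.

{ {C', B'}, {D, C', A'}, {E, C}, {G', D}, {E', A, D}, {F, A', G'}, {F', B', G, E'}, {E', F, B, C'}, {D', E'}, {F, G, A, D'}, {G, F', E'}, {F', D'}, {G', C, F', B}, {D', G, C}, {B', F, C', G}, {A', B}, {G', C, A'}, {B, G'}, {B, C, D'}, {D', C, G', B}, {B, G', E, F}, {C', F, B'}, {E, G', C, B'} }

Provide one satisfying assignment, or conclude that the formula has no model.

Suppose C = 1.
(B') alone gives B = 0.
(A') alone gives A = 0.
(G') alone gives G = 0.
Suppose E = 0.
Suppose F = 0.
(D') alone gives D = 0.
All clauses are satisfied.

A=0; B=0; C=1; D=0; E=0; F=0; G=0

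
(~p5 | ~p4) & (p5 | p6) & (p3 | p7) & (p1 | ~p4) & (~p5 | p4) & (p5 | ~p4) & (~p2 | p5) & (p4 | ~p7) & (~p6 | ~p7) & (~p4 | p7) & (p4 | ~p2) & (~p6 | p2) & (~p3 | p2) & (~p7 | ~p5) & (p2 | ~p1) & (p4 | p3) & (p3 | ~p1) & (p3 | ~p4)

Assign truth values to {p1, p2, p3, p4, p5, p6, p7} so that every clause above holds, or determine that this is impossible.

UNSATISFIABLE

Try p5 = 0.
From the singleton clause (p6), p6 = 1.
From the singleton clause (~p4), p4 = 0.
From the singleton clause (~p2), p2 = 0.
That conflicts with the unit clause (p2).
Undo p5 and try p5 = 1.
From the singleton clause (~p4), p4 = 0.
That conflicts with the unit clause (p4).
Either choice for p5 ends in contradiction.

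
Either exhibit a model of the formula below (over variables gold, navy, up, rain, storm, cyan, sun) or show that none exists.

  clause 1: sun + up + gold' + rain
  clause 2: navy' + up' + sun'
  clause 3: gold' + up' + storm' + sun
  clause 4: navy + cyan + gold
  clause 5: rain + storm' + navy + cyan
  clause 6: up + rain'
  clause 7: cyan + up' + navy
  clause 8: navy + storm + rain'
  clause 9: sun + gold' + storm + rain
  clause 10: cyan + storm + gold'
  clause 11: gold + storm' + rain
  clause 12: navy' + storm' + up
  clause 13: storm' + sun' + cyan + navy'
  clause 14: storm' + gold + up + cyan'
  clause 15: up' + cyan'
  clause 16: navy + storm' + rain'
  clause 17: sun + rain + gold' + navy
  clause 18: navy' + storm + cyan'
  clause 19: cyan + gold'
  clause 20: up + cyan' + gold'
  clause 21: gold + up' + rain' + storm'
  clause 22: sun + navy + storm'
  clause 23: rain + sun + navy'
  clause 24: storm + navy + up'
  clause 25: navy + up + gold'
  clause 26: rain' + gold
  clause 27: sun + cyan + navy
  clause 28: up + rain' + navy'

gold ↦ 0; navy ↦ 0; up ↦ 0; rain ↦ 0; storm ↦ 0; cyan ↦ 1; sun ↦ 1

Case up = 0:
(rain') alone gives rain = 0.
Case sun = 1:
Case gold = 0:
(storm') alone gives storm = 0.
Case navy = 0:
(cyan) alone gives cyan = 1.
This assignment satisfies each clause.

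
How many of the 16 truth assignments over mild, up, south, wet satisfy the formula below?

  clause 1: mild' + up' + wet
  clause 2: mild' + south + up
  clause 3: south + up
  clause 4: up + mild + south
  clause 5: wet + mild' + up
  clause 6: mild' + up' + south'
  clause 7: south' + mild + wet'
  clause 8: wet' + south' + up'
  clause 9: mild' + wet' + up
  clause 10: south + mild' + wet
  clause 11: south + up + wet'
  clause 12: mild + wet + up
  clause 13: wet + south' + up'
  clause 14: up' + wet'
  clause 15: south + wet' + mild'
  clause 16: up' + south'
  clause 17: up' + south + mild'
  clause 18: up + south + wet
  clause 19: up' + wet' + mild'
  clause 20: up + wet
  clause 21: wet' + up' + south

1

There are 2^4 = 16 truth assignments over (mild, up, south, wet).
Check each against the 21 clauses (columns in the order mild, up, south, wet):
  F F F F  ✗ fails (south + up)
  F F F T  ✗ fails (south + up)
  F F T F  ✗ fails (mild + wet + up)
  F F T T  ✗ fails (south' + mild + wet')
  F T F F  ✓ satisfies all
  F T F T  ✗ fails (up' + wet')
  F T T F  ✗ fails (wet + south' + up')
  F T T T  ✗ fails (south' + mild + wet')
  T F F F  ✗ fails (mild' + south + up)
  T F F T  ✗ fails (mild' + south + up)
  T F T F  ✗ fails (wet + mild' + up)
  T F T T  ✗ fails (mild' + wet' + up)
  T T F F  ✗ fails (mild' + up' + wet)
  T T F T  ✗ fails (up' + wet')
  T T T F  ✗ fails (mild' + up' + wet)
  T T T T  ✗ fails (mild' + up' + south')
1 of the 16 rows is a model.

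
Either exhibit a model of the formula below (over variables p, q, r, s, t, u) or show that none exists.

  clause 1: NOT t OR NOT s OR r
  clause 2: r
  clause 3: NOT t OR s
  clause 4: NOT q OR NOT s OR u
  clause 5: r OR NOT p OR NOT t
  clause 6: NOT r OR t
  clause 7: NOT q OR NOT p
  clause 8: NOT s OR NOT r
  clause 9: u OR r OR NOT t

Unit clause (r) forces r = true.
Unit clause (t) forces t = true.
Unit clause (s) forces s = true.
That conflicts with the unit clause (NOT s).

UNSATISFIABLE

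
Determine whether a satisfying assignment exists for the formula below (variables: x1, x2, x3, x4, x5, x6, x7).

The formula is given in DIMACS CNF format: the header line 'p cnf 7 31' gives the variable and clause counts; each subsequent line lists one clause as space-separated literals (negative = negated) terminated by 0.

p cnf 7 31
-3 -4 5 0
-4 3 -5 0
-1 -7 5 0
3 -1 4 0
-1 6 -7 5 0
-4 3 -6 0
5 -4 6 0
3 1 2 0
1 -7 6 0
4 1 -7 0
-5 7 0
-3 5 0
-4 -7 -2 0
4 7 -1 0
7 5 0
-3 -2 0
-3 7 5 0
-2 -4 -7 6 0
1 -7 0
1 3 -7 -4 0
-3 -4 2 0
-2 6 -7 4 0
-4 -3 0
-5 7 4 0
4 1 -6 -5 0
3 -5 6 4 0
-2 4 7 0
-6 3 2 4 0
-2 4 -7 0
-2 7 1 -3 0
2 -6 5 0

Satisfiable

Case x5 = True:
Unit clause (x7) forces x7 = True.
Unit clause (x1) forces x1 = True.
Case x4 = False:
Unit clause (x3) forces x3 = True.
Unit clause (¬x2) forces x2 = False.
All clauses hold; x6 can take either value.
A satisfying assignment: x1=True; x2=False; x3=True; x4=False; x5=True; x6=True; x7=True.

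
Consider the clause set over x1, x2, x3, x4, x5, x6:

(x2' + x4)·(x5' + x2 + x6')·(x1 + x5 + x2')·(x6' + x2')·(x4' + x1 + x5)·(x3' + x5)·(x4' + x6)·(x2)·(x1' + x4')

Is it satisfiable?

No

The clause (x2) is unit, so x2 = 1.
The clause (x4) is unit, so x4 = 1.
The clause (x6') is unit, so x6 = 0.
Now (x6) is unsatisfied and unit — conflict.
No assignment satisfies every clause.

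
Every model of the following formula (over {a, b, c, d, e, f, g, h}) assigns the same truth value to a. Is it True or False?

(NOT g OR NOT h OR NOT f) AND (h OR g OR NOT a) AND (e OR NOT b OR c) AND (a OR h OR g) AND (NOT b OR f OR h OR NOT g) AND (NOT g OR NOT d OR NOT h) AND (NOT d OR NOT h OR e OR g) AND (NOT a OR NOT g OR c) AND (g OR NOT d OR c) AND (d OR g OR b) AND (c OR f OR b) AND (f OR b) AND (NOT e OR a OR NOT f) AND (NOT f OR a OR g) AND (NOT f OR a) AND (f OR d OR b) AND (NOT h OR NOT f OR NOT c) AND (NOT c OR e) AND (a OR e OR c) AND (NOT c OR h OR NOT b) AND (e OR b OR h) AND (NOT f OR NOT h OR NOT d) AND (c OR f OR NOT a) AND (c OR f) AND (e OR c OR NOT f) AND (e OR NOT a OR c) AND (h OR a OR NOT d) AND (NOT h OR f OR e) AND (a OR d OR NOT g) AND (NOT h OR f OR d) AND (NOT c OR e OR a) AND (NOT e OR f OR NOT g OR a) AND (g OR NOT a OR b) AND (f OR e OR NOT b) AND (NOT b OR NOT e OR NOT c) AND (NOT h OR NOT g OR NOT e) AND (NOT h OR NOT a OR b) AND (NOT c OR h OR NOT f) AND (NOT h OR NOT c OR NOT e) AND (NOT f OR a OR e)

Suppose a = false.
The clause (NOT f) is unit, so f = false.
The clause (b) is unit, so b = true.
The clause (c) is unit, so c = true.
The clause (e) is unit, so e = true.
Now (NOT e) is unsatisfied and unit — conflict.
So every satisfying assignment has a = True.

True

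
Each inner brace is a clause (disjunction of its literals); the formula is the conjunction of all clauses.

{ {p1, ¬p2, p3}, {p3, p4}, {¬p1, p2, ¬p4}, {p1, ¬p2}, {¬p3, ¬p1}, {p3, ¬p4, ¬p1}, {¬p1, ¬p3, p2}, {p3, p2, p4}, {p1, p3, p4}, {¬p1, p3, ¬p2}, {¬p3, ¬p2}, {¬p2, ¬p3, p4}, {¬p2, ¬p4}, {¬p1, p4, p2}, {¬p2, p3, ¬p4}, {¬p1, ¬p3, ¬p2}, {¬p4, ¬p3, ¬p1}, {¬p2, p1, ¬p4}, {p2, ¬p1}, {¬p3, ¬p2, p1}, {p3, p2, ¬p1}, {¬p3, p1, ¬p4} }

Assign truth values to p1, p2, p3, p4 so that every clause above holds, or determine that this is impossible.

p1: False, p2: False, p3: True, p4: False

Try p3 = True.
Unit clause (¬p1) forces p1 = False.
Unit clause (¬p2) forces p2 = False.
Unit clause (¬p4) forces p4 = False.
Every clause now holds.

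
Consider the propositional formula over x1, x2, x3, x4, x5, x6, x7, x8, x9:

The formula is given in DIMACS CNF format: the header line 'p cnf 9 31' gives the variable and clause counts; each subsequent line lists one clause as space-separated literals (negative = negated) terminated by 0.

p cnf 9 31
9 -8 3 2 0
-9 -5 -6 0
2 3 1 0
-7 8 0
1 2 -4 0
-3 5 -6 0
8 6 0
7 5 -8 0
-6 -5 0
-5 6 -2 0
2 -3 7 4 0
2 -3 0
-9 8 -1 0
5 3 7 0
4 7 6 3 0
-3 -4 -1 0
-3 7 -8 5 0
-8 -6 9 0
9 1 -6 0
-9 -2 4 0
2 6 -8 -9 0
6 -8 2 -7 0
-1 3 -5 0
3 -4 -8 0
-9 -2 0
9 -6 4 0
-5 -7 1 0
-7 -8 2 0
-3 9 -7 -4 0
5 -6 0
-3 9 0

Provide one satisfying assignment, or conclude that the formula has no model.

x1=True, x2=True, x3=False, x4=False, x5=False, x6=False, x7=True, x8=True, x9=False

Suppose x7 = True.
(x8) alone gives x8 = True.
(x2) alone gives x2 = True.
(¬x9) alone gives x9 = False.
(¬x6) alone gives x6 = False.
(¬x5) alone gives x5 = False.
(¬x3) alone gives x3 = False.
(¬x4) alone gives x4 = False.
All clauses hold; x1 can take either value.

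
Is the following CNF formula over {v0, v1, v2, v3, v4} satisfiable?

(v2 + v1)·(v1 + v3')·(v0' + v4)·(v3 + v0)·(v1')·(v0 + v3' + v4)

Yes, satisfiable

(v1') alone gives v1 = 0.
(v2) alone gives v2 = 1.
(v3') alone gives v3 = 0.
(v0) alone gives v0 = 1.
(v4) alone gives v4 = 1.
All clauses are satisfied.
A satisfying assignment: v0 ↦ 1, v1 ↦ 0, v2 ↦ 1, v3 ↦ 0, v4 ↦ 1.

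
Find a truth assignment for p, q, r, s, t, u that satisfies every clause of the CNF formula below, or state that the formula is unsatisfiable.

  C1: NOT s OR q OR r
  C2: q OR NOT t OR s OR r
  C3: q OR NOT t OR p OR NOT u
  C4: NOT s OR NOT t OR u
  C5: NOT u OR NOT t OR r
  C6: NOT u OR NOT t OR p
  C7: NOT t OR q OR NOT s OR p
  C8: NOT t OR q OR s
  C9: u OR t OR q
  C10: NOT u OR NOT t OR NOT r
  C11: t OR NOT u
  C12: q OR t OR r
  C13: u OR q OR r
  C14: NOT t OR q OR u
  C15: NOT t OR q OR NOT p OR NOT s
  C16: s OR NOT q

Suppose t = false.
From the singleton clause (NOT u), u = false.
From the singleton clause (q), q = true.
From the singleton clause (s), s = true.
All clauses hold; p, r can take either value.

p=false,  q=true,  r=false,  s=true,  t=false,  u=false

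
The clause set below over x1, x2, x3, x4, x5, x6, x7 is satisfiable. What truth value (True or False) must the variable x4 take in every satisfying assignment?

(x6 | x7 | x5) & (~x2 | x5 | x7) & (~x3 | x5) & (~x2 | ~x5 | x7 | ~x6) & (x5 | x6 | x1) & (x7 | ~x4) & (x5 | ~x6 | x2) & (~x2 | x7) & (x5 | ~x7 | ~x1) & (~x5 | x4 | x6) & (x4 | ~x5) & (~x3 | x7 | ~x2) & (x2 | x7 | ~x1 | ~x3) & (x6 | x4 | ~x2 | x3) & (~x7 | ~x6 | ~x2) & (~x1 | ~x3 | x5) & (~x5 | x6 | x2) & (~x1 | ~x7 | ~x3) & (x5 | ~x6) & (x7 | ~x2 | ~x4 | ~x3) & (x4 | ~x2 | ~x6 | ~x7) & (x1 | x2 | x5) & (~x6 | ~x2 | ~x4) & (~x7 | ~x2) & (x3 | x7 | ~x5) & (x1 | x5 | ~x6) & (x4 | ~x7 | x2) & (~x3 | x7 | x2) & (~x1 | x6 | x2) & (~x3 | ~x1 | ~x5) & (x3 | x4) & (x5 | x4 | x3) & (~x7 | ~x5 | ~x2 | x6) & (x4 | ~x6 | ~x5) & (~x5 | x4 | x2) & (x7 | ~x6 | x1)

True

Suppose x4 = 0.
The clause (~x5) is unit, so x5 = 0.
The clause (~x3) is unit, so x3 = 0.
That conflicts with the unit clause (x3).
So every satisfying assignment has x4 = True.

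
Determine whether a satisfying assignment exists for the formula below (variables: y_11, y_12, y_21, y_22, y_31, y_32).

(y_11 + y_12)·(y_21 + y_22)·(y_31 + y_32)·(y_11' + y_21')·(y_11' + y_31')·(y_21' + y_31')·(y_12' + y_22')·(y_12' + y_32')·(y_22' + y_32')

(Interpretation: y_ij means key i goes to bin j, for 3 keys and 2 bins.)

Suppose y_11 = 1.
(y_21') alone gives y_21 = 0.
(y_22) alone gives y_22 = 1.
(y_31') alone gives y_31 = 0.
(y_32) alone gives y_32 = 1.
That conflicts with the unit clause (y_32').
Backtrack on y_11: now try y_11 = 0.
(y_12) alone gives y_12 = 1.
(y_22') alone gives y_22 = 0.
(y_21) alone gives y_21 = 1.
(y_31') alone gives y_31 = 0.
(y_32) alone gives y_32 = 1.
That conflicts with the unit clause (y_32').
Neither y_11 = 1 nor y_11 = 0 works.
No assignment satisfies every clause.

No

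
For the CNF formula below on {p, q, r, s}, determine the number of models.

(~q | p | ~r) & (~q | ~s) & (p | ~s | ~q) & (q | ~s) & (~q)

There are 2^4 = 16 truth assignments over (p, q, r, s).
Check each against the 5 clauses (columns in the order p, q, r, s):
  F F F F  ✓ satisfies all
  F F F T  ✗ fails (q | ~s)
  F F T F  ✓ satisfies all
  F F T T  ✗ fails (q | ~s)
  F T F F  ✗ fails (~q)
  F T F T  ✗ fails (~q | ~s)
  F T T F  ✗ fails (~q | p | ~r)
  F T T T  ✗ fails (~q | p | ~r)
  T F F F  ✓ satisfies all
  T F F T  ✗ fails (q | ~s)
  T F T F  ✓ satisfies all
  T F T T  ✗ fails (q | ~s)
  T T F F  ✗ fails (~q)
  T T F T  ✗ fails (~q | ~s)
  T T T F  ✗ fails (~q)
  T T T T  ✗ fails (~q | ~s)
4 of the 16 rows are models.

4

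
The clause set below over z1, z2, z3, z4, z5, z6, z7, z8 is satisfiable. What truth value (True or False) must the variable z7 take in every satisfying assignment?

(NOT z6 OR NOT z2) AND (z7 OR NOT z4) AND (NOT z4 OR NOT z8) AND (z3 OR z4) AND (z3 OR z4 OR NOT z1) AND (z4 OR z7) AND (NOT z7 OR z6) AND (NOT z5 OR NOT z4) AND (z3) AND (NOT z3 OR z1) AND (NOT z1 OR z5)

Suppose z7 = false.
Unit clause (NOT z4) forces z4 = false.
That conflicts with the unit clause (z4).
So every satisfying assignment has z7 = True.

True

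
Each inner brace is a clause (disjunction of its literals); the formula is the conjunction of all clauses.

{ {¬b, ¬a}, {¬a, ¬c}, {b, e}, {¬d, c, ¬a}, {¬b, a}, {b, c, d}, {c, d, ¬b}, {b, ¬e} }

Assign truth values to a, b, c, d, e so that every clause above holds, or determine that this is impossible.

Suppose b = False.
(e) alone gives e = True.
But (¬e) is also a unit clause — contradiction.
That branch fails; take b = True instead.
(¬a) alone gives a = False.
But (a) is also a unit clause — contradiction.
Both values of b lead to a conflict.

UNSATISFIABLE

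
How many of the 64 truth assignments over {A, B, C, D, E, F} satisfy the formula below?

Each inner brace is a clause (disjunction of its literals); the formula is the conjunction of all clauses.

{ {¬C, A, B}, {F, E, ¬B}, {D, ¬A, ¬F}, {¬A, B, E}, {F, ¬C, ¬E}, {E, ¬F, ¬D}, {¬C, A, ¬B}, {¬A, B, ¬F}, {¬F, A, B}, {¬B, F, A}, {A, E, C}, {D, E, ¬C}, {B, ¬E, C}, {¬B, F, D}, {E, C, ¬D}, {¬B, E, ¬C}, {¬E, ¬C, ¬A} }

There are 2^6 = 64 truth assignments over (A, B, C, D, E, F).
Split on E. With E = True, the clauses containing E are satisfied and ¬E drops from the rest; 4 of the 2^5 = 32 assignments to the other variables satisfy what remains.
With E = False, by the same count on the reduced clause set, 0 assignments work.
Total: 4 + 0 = 4.

4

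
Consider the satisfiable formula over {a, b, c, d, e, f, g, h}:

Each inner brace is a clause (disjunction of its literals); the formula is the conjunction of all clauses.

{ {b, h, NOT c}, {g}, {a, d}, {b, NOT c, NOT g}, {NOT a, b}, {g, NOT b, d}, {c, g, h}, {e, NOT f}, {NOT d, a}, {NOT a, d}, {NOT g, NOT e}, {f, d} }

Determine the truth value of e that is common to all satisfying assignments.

False

Suppose e = true.
(g) alone gives g = true.
That conflicts with the unit clause (NOT g).
So every satisfying assignment has e = False.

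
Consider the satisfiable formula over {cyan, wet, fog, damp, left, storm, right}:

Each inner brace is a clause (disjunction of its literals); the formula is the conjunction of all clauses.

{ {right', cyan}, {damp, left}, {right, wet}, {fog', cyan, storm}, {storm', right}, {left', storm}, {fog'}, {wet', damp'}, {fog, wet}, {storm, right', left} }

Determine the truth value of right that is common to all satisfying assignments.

True

Suppose right = 0.
Unit clause (wet) forces wet = 1.
Unit clause (storm') forces storm = 0.
Unit clause (left') forces left = 0.
Unit clause (damp) forces damp = 1.
That conflicts with the unit clause (damp').
So every satisfying assignment has right = True.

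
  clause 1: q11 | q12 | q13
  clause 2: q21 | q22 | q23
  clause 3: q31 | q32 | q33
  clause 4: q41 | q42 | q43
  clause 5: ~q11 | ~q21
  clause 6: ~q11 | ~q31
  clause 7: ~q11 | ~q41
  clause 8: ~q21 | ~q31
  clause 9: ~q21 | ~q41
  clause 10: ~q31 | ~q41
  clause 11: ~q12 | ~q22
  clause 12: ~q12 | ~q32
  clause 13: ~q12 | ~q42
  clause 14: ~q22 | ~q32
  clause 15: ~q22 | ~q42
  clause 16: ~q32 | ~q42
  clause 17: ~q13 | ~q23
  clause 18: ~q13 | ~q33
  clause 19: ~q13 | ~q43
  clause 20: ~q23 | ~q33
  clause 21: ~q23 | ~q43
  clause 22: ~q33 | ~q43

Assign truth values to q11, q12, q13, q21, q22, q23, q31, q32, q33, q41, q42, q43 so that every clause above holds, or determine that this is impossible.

Suppose q11 = 0.
Suppose q12 = 1.
The clause (~q22) is unit, so q22 = 0.
The clause (~q32) is unit, so q32 = 0.
The clause (~q42) is unit, so q42 = 0.
Suppose q21 = 1.
The clause (~q31) is unit, so q31 = 0.
The clause (q33) is unit, so q33 = 1.
The clause (~q41) is unit, so q41 = 0.
The clause (q43) is unit, so q43 = 1.
That conflicts with the unit clause (~q43).
Backtrack on q21: now try q21 = 0.
The clause (q23) is unit, so q23 = 1.
The clause (~q13) is unit, so q13 = 0.
The clause (~q33) is unit, so q33 = 0.
The clause (q31) is unit, so q31 = 1.
The clause (~q41) is unit, so q41 = 0.
The clause (q43) is unit, so q43 = 1.
That conflicts with the unit clause (~q43).
Neither q21 = 1 nor q21 = 0 works.
Backtrack on q12: now try q12 = 0.
The clause (q13) is unit, so q13 = 1.
The clause (~q23) is unit, so q23 = 0.
The clause (~q33) is unit, so q33 = 0.
The clause (~q43) is unit, so q43 = 0.
Suppose q21 = 1.
The clause (~q31) is unit, so q31 = 0.
The clause (q32) is unit, so q32 = 1.
The clause (~q41) is unit, so q41 = 0.
The clause (q42) is unit, so q42 = 1.
That conflicts with the unit clause (~q42).
Backtrack on q21: now try q21 = 0.
The clause (q22) is unit, so q22 = 1.
The clause (~q32) is unit, so q32 = 0.
The clause (q31) is unit, so q31 = 1.
The clause (~q41) is unit, so q41 = 0.
The clause (q42) is unit, so q42 = 1.
That conflicts with the unit clause (~q42).
Neither q21 = 1 nor q21 = 0 works.
Neither q12 = 1 nor q12 = 0 works.
Backtrack on q11: now try q11 = 1.
The clause (~q21) is unit, so q21 = 0.
The clause (~q31) is unit, so q31 = 0.
The clause (~q41) is unit, so q41 = 0.
Suppose q22 = 1.
The clause (~q12) is unit, so q12 = 0.
The clause (~q32) is unit, so q32 = 0.
The clause (q33) is unit, so q33 = 1.
The clause (~q42) is unit, so q42 = 0.
The clause (q43) is unit, so q43 = 1.
That conflicts with the unit clause (~q43).
Backtrack on q22: now try q22 = 0.
The clause (q23) is unit, so q23 = 1.
The clause (~q13) is unit, so q13 = 0.
The clause (~q33) is unit, so q33 = 0.
The clause (q32) is unit, so q32 = 1.
The clause (~q12) is unit, so q12 = 0.
The clause (~q42) is unit, so q42 = 0.
The clause (q43) is unit, so q43 = 1.
That conflicts with the unit clause (~q43).
Neither q22 = 1 nor q22 = 0 works.
Neither q11 = 1 nor q11 = 0 works.

UNSATISFIABLE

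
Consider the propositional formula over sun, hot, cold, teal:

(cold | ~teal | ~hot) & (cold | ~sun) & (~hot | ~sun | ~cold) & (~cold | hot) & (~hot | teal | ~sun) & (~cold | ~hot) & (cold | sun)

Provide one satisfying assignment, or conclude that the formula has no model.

UNSATISFIABLE

Branch on cold: set cold = 1.
From the singleton clause (hot), hot = 1.
Now (~hot) is unsatisfied and unit — conflict.
Backtrack on cold: now try cold = 0.
From the singleton clause (~sun), sun = 0.
Now (sun) is unsatisfied and unit — conflict.
Neither cold = 1 nor cold = 0 works.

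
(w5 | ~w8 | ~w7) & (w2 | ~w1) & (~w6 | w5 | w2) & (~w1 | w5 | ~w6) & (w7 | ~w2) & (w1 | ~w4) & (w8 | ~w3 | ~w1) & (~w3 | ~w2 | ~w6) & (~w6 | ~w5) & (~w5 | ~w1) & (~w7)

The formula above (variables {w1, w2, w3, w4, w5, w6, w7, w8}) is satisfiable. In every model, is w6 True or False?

False

Suppose w6 = 1.
The clause (~w5) is unit, so w5 = 0.
The clause (w2) is unit, so w2 = 1.
The clause (~w1) is unit, so w1 = 0.
The clause (w7) is unit, so w7 = 1.
Now (~w7) is unsatisfied and unit — conflict.
So every satisfying assignment has w6 = False.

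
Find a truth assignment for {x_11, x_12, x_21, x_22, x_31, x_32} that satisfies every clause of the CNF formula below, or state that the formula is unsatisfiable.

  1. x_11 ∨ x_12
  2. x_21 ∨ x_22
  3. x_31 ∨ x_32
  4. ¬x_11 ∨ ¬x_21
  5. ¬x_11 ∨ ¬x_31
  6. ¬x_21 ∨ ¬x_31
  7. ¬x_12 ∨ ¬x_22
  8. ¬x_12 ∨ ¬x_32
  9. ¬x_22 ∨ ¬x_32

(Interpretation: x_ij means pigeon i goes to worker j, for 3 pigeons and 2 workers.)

Branch on x_11: set x_11 = True.
The clause (¬x_21) is unit, so x_21 = False.
The clause (x_22) is unit, so x_22 = True.
The clause (¬x_31) is unit, so x_31 = False.
The clause (x_32) is unit, so x_32 = True.
Now (¬x_32) is unsatisfied and unit — conflict.
Undo x_11 and try x_11 = False.
The clause (x_12) is unit, so x_12 = True.
The clause (¬x_22) is unit, so x_22 = False.
The clause (x_21) is unit, so x_21 = True.
The clause (¬x_31) is unit, so x_31 = False.
The clause (x_32) is unit, so x_32 = True.
Now (¬x_32) is unsatisfied and unit — conflict.
Either choice for x_11 ends in contradiction.

UNSATISFIABLE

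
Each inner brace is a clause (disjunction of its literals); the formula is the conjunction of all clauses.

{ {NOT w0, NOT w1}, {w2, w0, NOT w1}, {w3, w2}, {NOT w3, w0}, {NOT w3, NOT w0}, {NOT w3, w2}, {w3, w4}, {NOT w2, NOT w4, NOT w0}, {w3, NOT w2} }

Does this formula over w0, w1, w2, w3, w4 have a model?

Try w0 = false.
(NOT w3) alone gives w3 = false.
(w2) alone gives w2 = true.
That conflicts with the unit clause (NOT w2).
Backtrack on w0: now try w0 = true.
(NOT w1) alone gives w1 = false.
(NOT w3) alone gives w3 = false.
(w2) alone gives w2 = true.
That conflicts with the unit clause (NOT w2).
Both values of w0 lead to a conflict.
No assignment satisfies every clause.

No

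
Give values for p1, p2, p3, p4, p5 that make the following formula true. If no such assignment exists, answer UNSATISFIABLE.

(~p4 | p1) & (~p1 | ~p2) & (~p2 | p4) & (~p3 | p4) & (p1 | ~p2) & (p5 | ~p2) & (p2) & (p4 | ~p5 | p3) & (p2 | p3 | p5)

From the singleton clause (p2), p2 = 1.
From the singleton clause (~p1), p1 = 0.
That conflicts with the unit clause (p1).

UNSATISFIABLE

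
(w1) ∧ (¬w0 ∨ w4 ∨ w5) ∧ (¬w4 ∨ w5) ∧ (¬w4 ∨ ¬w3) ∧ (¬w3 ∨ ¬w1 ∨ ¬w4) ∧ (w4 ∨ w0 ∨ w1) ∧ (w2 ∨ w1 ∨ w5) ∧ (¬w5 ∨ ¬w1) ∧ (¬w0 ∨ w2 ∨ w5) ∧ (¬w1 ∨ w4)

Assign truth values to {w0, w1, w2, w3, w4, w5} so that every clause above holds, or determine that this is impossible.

UNSATISFIABLE

From the singleton clause (w1), w1 = True.
From the singleton clause (¬w5), w5 = False.
From the singleton clause (¬w4), w4 = False.
Now (w4) is unsatisfied and unit — conflict.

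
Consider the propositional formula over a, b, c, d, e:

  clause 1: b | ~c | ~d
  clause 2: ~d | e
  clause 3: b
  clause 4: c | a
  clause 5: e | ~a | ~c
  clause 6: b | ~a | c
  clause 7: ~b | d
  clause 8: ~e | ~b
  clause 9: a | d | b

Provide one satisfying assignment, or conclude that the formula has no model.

(b) alone gives b = 1.
(d) alone gives d = 1.
(e) alone gives e = 1.
Now (~e) is unsatisfied and unit — conflict.

UNSATISFIABLE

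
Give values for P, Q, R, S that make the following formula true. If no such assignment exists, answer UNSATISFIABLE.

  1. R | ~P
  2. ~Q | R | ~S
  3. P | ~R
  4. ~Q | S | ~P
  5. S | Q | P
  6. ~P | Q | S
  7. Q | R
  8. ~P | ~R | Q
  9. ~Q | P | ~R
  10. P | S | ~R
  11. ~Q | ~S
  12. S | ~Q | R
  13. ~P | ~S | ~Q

UNSATISFIABLE

Try R = 1.
(P) alone gives P = 1.
(Q) alone gives Q = 1.
(S) alone gives S = 1.
That conflicts with the unit clause (~S).
Undo R and try R = 0.
(~P) alone gives P = 0.
(Q) alone gives Q = 1.
(~S) alone gives S = 0.
That conflicts with the unit clause (S).
Both values of R lead to a conflict.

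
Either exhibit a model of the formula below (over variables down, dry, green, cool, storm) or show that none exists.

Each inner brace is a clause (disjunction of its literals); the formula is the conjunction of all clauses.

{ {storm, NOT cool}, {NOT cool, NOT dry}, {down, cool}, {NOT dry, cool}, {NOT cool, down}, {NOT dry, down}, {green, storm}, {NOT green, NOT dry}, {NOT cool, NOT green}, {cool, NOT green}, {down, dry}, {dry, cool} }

Branch on storm: set storm = true.
Branch on cool: set cool = true.
From the singleton clause (NOT dry), dry = false.
From the singleton clause (down), down = true.
From the singleton clause (NOT green), green = false.
All clauses are satisfied.

down ↦ true, dry ↦ false, green ↦ false, cool ↦ true, storm ↦ true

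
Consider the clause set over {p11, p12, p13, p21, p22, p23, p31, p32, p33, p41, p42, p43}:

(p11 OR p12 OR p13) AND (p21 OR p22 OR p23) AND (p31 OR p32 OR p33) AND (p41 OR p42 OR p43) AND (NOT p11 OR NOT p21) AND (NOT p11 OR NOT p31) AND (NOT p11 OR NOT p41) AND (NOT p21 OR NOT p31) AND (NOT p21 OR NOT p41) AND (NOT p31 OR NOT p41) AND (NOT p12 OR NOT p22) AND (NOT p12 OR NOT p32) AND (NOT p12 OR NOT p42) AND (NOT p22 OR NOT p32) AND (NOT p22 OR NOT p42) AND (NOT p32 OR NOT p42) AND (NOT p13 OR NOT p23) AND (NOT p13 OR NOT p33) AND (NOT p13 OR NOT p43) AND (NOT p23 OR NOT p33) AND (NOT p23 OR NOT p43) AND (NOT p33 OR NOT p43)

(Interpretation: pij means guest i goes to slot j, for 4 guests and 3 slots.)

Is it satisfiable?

Suppose p11 = false.
Suppose p12 = true.
From the singleton clause (NOT p22), p22 = false.
From the singleton clause (NOT p32), p32 = false.
From the singleton clause (NOT p42), p42 = false.
Suppose p21 = true.
From the singleton clause (NOT p31), p31 = false.
From the singleton clause (p33), p33 = true.
From the singleton clause (NOT p41), p41 = false.
From the singleton clause (p43), p43 = true.
But (NOT p43) is also a unit clause — contradiction.
Undo p21 and try p21 = false.
From the singleton clause (p23), p23 = true.
From the singleton clause (NOT p13), p13 = false.
From the singleton clause (NOT p33), p33 = false.
From the singleton clause (p31), p31 = true.
From the singleton clause (NOT p41), p41 = false.
From the singleton clause (p43), p43 = true.
But (NOT p43) is also a unit clause — contradiction.
Either choice for p21 ends in contradiction.
Undo p12 and try p12 = false.
From the singleton clause (p13), p13 = true.
From the singleton clause (NOT p23), p23 = false.
From the singleton clause (NOT p33), p33 = false.
From the singleton clause (NOT p43), p43 = false.
Suppose p21 = true.
From the singleton clause (NOT p31), p31 = false.
From the singleton clause (p32), p32 = true.
From the singleton clause (NOT p41), p41 = false.
From the singleton clause (p42), p42 = true.
But (NOT p42) is also a unit clause — contradiction.
Undo p21 and try p21 = false.
From the singleton clause (p22), p22 = true.
From the singleton clause (NOT p32), p32 = false.
From the singleton clause (p31), p31 = true.
From the singleton clause (NOT p41), p41 = false.
From the singleton clause (p42), p42 = true.
But (NOT p42) is also a unit clause — contradiction.
Either choice for p21 ends in contradiction.
Either choice for p12 ends in contradiction.
Undo p11 and try p11 = true.
From the singleton clause (NOT p21), p21 = false.
From the singleton clause (NOT p31), p31 = false.
From the singleton clause (NOT p41), p41 = false.
Suppose p22 = true.
From the singleton clause (NOT p12), p12 = false.
From the singleton clause (NOT p32), p32 = false.
From the singleton clause (p33), p33 = true.
From the singleton clause (NOT p42), p42 = false.
From the singleton clause (p43), p43 = true.
But (NOT p43) is also a unit clause — contradiction.
Undo p22 and try p22 = false.
From the singleton clause (p23), p23 = true.
From the singleton clause (NOT p13), p13 = false.
From the singleton clause (NOT p33), p33 = false.
From the singleton clause (p32), p32 = true.
From the singleton clause (NOT p12), p12 = false.
From the singleton clause (NOT p42), p42 = false.
From the singleton clause (p43), p43 = true.
But (NOT p43) is also a unit clause — contradiction.
Either choice for p22 ends in contradiction.
Either choice for p11 ends in contradiction.
No assignment satisfies every clause.

Unsatisfiable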